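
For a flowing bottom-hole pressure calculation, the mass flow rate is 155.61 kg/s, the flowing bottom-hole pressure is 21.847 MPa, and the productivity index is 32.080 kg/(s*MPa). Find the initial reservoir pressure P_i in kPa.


P_i = P_wf + mdot / PI
P_i = 21.847 + 155.61 / 32.080
P_i = 26.69769 MPa
Convert: 26.69769 MPa * 1000.0 = 26698 kPa
P_i = 26698 kPa


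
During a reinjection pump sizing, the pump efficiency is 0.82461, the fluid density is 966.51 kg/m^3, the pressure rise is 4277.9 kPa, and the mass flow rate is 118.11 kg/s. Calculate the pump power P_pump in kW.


P_pump = mdot * dP / (rho * eta)
P_pump = 118.11 * 4277.9 / (966.51 * 0.82461)
P_pump = 633.96 kW


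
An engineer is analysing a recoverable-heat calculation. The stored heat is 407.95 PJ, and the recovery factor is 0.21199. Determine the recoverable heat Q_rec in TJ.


Q_rec = Q_s * RF
Q_rec = 407.95 * 0.21199
Q_rec = 86.48132 PJ
Convert: 86.48132 PJ * 1000.0 = 86481 TJ
Q_rec = 86481 TJ


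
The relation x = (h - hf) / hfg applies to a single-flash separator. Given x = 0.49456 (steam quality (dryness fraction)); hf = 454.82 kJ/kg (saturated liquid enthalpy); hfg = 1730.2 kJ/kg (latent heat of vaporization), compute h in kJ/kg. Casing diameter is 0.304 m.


h = hf + x * hfg
h = 454.82 + 0.49456 * 1730.2
h = 1310.5 kJ/kg


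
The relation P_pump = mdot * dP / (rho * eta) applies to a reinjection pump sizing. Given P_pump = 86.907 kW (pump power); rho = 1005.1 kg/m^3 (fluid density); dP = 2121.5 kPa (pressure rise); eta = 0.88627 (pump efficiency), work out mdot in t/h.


mdot = P_pump * rho * eta / dP
mdot = 86.907 * 1005.1 * 0.88627 / 2121.5
mdot = 36.49111 kg/s
Convert: 36.49111 kg/s * 3.6 = 131.37 t/h
mdot = 131.37 t/h


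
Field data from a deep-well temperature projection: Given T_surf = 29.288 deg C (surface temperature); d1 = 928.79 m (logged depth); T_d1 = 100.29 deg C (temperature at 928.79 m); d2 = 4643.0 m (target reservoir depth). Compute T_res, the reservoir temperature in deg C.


Step 1: grad = (T_d1 - T_surf)/d1 * 1000 = (100.29 - 29.288)/928.79 * 1000 = 76.44570 deg C/km
Step 2: T_res = T_surf + grad*d2/1000 = 29.288 + 76.44570*4643.0/1000 = 384.23 deg C
T_res = 384.23 deg C


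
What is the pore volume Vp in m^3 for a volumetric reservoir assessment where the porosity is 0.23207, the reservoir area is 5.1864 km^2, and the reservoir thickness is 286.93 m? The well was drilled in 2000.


Vp = A * 1e6 * hr * phi
Vp = 5.1864 * 1e6 * 286.93 * 0.23207
Vp = 3.4535e+08 m^3


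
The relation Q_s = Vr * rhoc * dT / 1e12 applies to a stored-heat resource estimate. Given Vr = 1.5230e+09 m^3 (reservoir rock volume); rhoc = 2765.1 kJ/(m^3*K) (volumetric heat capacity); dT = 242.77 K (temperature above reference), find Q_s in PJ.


Q_s = Vr * rhoc * dT / 1e12
Q_s = 1.5230e+09 * 2765.1 * 242.77 / 1e12
Q_s = 1022.4 PJ


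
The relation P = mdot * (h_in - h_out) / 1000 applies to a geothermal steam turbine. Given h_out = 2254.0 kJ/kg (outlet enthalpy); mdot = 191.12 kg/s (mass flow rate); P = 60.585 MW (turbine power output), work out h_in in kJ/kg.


h_in = h_out + P * 1000 / mdot
h_in = 2254.0 + 60.585 * 1000 / 191.12
h_in = 2571.0 kJ/kg


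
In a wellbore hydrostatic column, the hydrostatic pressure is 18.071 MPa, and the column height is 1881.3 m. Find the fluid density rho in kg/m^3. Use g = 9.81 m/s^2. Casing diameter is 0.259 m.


rho = P * 1e6 / (g * h)
rho = 18.071 * 1e6 / (9.81 * 1881.3)
rho = 979.16 kg/m^3


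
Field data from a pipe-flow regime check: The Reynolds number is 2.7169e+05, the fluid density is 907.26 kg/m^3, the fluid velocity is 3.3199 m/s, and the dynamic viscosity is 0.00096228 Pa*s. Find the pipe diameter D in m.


D = Re * mu / (rho * vel)
D = 2.7169e+05 * 0.00096228 / (907.26 * 3.3199)
D = 0.086800 m


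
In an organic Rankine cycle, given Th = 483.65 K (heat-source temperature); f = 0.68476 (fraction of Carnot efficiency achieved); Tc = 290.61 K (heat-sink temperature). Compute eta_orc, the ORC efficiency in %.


eta_orc = (1 - Tc/Th) * f * 100
eta_orc = (1 - 290.61/483.65) * 0.68476 * 100
eta_orc = 27.331 %


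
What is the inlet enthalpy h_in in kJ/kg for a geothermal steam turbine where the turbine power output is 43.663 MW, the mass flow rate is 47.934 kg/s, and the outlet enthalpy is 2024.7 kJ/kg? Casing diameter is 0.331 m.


h_in = h_out + P * 1000 / mdot
h_in = 2024.7 + 43.663 * 1000 / 47.934
h_in = 2935.6 kJ/kg


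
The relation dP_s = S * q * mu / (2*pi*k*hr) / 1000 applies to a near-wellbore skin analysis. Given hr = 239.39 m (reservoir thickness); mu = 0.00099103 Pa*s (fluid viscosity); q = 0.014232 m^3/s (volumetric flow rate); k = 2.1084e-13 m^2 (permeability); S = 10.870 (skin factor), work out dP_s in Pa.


dP_s = S * q * mu / (2*pi*k*hr) / 1000
dP_s = 10.870 * 0.014232 * 0.00099103 / (2*pi*2.1084e-13*239.39) / 1000
dP_s = 483.4409 kPa
Convert: 483.4409 kPa * 1000.0 = 4.8344e+05 Pa
dP_s = 4.8344e+05 Pa


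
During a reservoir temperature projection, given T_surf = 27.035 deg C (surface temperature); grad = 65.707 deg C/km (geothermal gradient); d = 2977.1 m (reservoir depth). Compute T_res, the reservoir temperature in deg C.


T_res = T_surf + grad * d / 1000
T_res = 27.035 + 65.707 * 2977.1 / 1000
T_res = 222.65 deg C


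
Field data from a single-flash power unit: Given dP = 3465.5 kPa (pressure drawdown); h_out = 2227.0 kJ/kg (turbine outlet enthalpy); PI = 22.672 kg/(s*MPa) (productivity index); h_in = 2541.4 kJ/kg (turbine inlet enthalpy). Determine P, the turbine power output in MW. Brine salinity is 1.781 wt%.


Step 1: mdot = PI * dP / 1000 = 22.672 * 3465.5 / 1000 = 78.56982 kg/s
Step 2: P = mdot*(h_in - h_out)/1000 = 78.56982*(2541.4 - 2227.0)/1000 = 24.702 MW
P = 24.702 MW


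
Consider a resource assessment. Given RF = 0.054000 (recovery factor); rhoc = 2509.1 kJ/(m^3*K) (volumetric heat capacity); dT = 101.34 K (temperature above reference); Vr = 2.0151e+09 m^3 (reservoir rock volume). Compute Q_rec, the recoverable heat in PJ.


Step 1: Q_s = Vr*rhoc*dT/1e12 = 2.0151e+09*2509.1*101.34/1e12 = 512.3839 PJ
Step 2: Q_rec = Q_s * RF = 512.3839 * 0.054 = 27.669 PJ
Q_rec = 27.669 PJ


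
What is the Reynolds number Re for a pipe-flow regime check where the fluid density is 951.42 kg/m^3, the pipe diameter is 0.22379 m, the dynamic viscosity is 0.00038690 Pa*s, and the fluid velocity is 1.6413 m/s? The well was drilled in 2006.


Re = rho * vel * D / mu
Re = 951.42 * 1.6413 * 0.22379 / 0.00038690
Re = 9.0324e+05


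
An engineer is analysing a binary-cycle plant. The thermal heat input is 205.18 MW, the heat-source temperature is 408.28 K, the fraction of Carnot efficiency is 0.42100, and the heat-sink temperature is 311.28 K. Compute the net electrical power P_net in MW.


Step 1: eta = (1 - Tc/Th)*f = (1 - 311.28/408.28)*0.421 = 0.1000220
Step 2: P_net = eta * Q_in = 0.1000220 * 205.18 = 20.523 MW
P_net = 20.523 MW


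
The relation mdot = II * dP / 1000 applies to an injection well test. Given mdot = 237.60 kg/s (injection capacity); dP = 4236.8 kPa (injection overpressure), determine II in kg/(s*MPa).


II = mdot * 1000 / dP
II = 237.60 * 1000 / 4236.8
II = 56.080 kg/(s*MPa)


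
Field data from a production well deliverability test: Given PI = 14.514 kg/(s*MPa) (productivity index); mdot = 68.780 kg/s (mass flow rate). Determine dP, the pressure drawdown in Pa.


dP = mdot * 1000 / PI
dP = 68.780 * 1000 / 14.514
dP = 4738.873 kPa
Convert: 4738.873 kPa * 1000.0 = 4.7389e+06 Pa
dP = 4.7389e+06 Pa


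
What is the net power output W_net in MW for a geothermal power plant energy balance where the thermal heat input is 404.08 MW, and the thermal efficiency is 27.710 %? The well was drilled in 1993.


W_net = eta / 100 * Q_in
W_net = 27.710 / 100 * 404.08
W_net = 111.97 MW


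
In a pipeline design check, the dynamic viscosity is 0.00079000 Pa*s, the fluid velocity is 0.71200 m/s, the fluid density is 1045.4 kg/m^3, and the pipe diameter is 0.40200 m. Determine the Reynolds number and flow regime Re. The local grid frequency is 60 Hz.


Step 1: Re = rho*vel*D/mu = 1045.4*0.712*0.402/0.00079 = 3.7876e+05
Step 2: Re = 3.7876e+05 > 4000, so flow is turbulent.
Re = 3.7876e+05 (turbulent)


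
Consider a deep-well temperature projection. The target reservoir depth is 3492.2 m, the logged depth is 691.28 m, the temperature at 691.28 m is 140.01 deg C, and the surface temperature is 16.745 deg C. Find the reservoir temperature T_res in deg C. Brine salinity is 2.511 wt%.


Step 1: grad = (T_d1 - T_surf)/d1 * 1000 = (140.01 - 16.745)/691.28 * 1000 = 178.3141 deg C/km
Step 2: T_res = T_surf + grad*d2/1000 = 16.745 + 178.3141*3492.2/1000 = 639.45 deg C
T_res = 639.45 deg C


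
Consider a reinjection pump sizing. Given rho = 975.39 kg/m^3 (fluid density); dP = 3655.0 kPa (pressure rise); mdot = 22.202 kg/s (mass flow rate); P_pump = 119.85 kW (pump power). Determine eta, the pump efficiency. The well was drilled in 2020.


eta = mdot * dP / (rho * P_pump)
eta = 22.202 * 3655.0 / (975.39 * 119.85)
eta = 0.69417


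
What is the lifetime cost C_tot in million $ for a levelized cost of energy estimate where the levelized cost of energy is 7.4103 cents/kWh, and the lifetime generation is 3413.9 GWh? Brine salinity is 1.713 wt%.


C_tot = LCOE / 100 * E_tot
C_tot = 7.4103 / 100 * 3413.9
C_tot = 252.98 million $


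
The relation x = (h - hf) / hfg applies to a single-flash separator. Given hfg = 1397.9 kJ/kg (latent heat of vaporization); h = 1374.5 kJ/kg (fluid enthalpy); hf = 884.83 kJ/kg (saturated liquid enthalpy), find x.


x = (h - hf) / hfg
x = (1374.5 - 884.83) / 1397.9
x = 0.35029


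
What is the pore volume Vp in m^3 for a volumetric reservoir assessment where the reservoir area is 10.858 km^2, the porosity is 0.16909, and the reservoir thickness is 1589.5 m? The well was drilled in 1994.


Vp = A * 1e6 * hr * phi
Vp = 10.858 * 1e6 * 1589.5 * 0.16909
Vp = 2.9183e+09 m^3


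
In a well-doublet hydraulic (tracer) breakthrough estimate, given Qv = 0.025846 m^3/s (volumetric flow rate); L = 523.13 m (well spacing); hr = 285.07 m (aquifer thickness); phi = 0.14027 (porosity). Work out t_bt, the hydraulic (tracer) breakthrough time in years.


t_bt = pi * hr * phi * L^2 / (3 * Qv) / (365.25*86400)
t_bt = pi * 285.07 * 0.14027 * 523.13^2 / (3 * 0.025846) / (365.25*86400)
t_bt = 14.050 years


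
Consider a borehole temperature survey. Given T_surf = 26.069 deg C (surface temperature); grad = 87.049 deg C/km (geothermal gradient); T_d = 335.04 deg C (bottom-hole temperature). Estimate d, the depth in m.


d = (T_d - T_surf) / grad * 1000
d = (335.04 - 26.069) / 87.049 * 1000
d = 3549.4 m


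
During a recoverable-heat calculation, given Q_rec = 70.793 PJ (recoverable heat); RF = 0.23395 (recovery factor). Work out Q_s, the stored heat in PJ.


Q_s = Q_rec / RF
Q_s = 70.793 / 0.23395
Q_s = 302.60 PJ


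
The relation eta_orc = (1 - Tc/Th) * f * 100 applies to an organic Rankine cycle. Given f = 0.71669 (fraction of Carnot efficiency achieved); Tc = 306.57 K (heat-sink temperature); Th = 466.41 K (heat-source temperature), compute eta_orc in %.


eta_orc = (1 - Tc/Th) * f * 100
eta_orc = (1 - 306.57/466.41) * 0.71669 * 100
eta_orc = 24.561 %


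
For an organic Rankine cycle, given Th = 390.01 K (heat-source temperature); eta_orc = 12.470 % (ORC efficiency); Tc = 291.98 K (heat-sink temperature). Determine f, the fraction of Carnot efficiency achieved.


f = (eta_orc/100) / (1 - Tc/Th)
f = (12.470/100) / (1 - 291.98/390.01)
f = 0.49612


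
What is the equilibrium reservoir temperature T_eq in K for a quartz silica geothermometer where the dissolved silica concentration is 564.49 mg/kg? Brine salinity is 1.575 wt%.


T_eq = 1309 / (5.19 - log10(SiO2)) - 273.15
T_eq = 1309 / (5.19 - log10(564.49)) - 273.15
T_eq = 263.6898 deg C
Convert to K: 263.6898 + 273.15 = 536.84 K
T_eq = 536.84 K


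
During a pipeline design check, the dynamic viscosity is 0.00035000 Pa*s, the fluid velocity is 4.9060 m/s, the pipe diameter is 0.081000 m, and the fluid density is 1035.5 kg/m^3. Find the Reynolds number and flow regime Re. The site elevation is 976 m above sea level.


Step 1: Re = rho*vel*D/mu = 1035.5*4.906*0.081/0.00035 = 1.1757e+06
Step 2: Re = 1.1757e+06 > 4000, so flow is turbulent.
Re = 1.1757e+06 (turbulent)


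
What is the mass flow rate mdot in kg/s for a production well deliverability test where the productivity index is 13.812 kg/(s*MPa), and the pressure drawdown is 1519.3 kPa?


mdot = PI * dP / 1000
mdot = 13.812 * 1519.3 / 1000
mdot = 20.985 kg/s


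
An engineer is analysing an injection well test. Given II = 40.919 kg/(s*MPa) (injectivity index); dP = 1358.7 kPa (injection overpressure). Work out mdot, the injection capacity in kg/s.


mdot = II * dP / 1000
mdot = 40.919 * 1358.7 / 1000
mdot = 55.597 kg/s


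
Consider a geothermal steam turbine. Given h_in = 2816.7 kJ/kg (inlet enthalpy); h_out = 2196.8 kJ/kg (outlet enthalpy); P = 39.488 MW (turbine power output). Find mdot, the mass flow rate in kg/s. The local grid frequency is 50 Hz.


mdot = P * 1000 / (h_in - h_out)
mdot = 39.488 * 1000 / (2816.7 - 2196.8)
mdot = 63.701 kg/s


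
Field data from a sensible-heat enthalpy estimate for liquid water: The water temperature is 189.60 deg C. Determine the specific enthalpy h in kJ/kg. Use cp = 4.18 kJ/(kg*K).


h = cp * T
h = 4.18 * 189.60
h = 792.53 kJ/kg


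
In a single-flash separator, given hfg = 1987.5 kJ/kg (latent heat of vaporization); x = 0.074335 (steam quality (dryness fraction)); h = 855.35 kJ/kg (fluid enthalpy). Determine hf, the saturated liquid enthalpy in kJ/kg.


hf = h - x * hfg
hf = 855.35 - 0.074335 * 1987.5
hf = 707.61 kJ/kg


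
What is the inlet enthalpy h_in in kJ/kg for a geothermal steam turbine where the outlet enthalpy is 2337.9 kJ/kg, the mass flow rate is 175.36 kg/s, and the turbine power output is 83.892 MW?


h_in = h_out + P * 1000 / mdot
h_in = 2337.9 + 83.892 * 1000 / 175.36
h_in = 2816.3 kJ/kg


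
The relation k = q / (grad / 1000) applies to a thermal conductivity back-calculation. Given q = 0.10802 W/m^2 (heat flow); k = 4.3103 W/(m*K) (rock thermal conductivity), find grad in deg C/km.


grad = q / k * 1000
grad = 0.10802 / 4.3103 * 1000
grad = 25.061 deg C/km


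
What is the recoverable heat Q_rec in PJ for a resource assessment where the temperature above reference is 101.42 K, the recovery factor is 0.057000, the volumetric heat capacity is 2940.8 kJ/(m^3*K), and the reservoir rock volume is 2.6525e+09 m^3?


Step 1: Q_s = Vr*rhoc*dT/1e12 = 2.6525e+09*2940.8*101.42/1e12 = 791.1239 PJ
Step 2: Q_rec = Q_s * RF = 791.1239 * 0.057 = 45.094 PJ
Q_rec = 45.094 PJ


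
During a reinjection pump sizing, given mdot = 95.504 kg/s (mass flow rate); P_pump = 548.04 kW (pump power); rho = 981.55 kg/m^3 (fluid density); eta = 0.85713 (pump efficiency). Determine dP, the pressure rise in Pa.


dP = P_pump * rho * eta / mdot
dP = 548.04 * 981.55 * 0.85713 / 95.504
dP = 4827.806 kPa
Convert: 4827.806 kPa * 1000.0 = 4.8278e+06 Pa
dP = 4.8278e+06 Pa


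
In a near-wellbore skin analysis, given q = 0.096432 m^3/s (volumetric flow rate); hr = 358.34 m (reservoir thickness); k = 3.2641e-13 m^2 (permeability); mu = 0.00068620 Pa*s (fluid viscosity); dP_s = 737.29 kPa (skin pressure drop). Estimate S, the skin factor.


S = dP_s * 1000 * 2*pi*k*hr / (q*mu)
S = 737.29 * 1000 * 2*pi*3.2641e-13*358.34 / (0.096432*0.00068620)
S = 8.1885


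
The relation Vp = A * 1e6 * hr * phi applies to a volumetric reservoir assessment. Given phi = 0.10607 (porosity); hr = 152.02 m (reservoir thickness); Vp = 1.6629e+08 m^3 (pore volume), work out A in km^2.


A = Vp / (1e6 * hr * phi)
A = 1.6629e+08 / (1e6 * 152.02 * 0.10607)
A = 10.313 km^2


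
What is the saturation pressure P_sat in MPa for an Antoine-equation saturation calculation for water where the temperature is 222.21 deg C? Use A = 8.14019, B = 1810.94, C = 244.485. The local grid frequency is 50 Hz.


P_sat = 10^(A - B/(C + T)) / 760 * 0.101325
P_sat = 10^(8.14019 - 1810.94/(244.485 + 222.21)) / 760 * 0.101325
P_sat = 2.4252 MPa


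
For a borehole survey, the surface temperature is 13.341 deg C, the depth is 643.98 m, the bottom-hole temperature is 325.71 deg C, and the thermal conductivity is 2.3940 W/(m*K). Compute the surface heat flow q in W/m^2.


Step 1: grad = (T_d - T_surf)/d * 1000 = (325.71 - 13.341)/643.98 * 1000 = 485.0601 deg C/km
Step 2: q = k * grad / 1000 = 2.394 * 485.0601 / 1000 = 1.1612 W/m^2
q = 1.1612 W/m^2


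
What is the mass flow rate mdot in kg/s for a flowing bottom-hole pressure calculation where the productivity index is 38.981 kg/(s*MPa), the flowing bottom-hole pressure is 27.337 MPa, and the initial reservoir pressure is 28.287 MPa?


mdot = (P_i - P_wf) * PI
mdot = (28.287 - 27.337) * 38.981
mdot = 37.032 kg/s


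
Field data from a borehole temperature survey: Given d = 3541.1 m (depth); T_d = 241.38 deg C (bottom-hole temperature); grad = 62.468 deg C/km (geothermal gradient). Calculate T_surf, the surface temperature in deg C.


T_surf = T_d - grad * d / 1000
T_surf = 241.38 - 62.468 * 3541.1 / 1000
T_surf = 20.175 deg C


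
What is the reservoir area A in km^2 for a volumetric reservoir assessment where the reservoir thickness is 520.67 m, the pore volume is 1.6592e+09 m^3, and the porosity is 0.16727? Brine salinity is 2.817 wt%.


A = Vp / (1e6 * hr * phi)
A = 1.6592e+09 / (1e6 * 520.67 * 0.16727)
A = 19.051 km^2


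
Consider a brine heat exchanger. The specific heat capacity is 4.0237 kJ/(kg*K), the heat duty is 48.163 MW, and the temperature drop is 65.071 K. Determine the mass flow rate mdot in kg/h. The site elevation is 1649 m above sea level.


mdot = Q * 1000 / (cp * dT)
mdot = 48.163 * 1000 / (4.0237 * 65.071)
mdot = 183.9503 kg/s
Convert: 183.9503 kg/s * 3600.0 = 6.6222e+05 kg/h
mdot = 6.6222e+05 kg/h


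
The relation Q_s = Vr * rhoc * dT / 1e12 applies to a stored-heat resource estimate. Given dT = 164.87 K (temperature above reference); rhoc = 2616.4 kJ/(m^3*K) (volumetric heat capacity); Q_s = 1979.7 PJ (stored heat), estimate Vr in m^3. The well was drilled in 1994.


Vr = Q_s * 1e12 / (rhoc * dT)
Vr = 1979.7 * 1e12 / (2616.4 * 164.87)
Vr = 4.5894e+09 m^3


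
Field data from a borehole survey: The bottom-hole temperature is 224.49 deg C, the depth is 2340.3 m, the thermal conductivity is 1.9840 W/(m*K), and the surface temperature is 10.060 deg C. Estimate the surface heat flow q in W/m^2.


Step 1: grad = (T_d - T_surf)/d * 1000 = (224.49 - 10.06)/2340.3 * 1000 = 91.62501 deg C/km
Step 2: q = k * grad / 1000 = 1.984 * 91.62501 / 1000 = 0.18178 W/m^2
q = 0.18178 W/m^2


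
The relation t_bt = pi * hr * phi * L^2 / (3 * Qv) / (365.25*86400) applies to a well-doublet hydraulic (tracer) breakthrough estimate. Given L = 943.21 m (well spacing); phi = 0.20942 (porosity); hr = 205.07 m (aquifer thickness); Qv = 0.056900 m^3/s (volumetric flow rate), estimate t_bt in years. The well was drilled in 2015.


t_bt = pi * hr * phi * L^2 / (3 * Qv) / (365.25*86400)
t_bt = pi * 205.07 * 0.20942 * 943.21^2 / (3 * 0.056900) / (365.25*86400)
t_bt = 22.282 years


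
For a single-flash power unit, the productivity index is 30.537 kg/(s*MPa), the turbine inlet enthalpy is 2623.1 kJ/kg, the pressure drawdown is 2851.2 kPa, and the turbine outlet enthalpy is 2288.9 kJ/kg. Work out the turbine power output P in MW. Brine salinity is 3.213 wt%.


Step 1: mdot = PI * dP / 1000 = 30.537 * 2851.2 / 1000 = 87.06709 kg/s
Step 2: P = mdot*(h_in - h_out)/1000 = 87.06709*(2623.1 - 2288.9)/1000 = 29.098 MW
P = 29.098 MW


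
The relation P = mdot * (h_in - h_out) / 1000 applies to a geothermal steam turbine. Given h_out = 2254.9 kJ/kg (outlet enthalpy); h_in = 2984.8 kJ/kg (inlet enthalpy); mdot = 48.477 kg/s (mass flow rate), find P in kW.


P = mdot * (h_in - h_out) / 1000
P = 48.477 * (2984.8 - 2254.9) / 1000
P = 35.38336 MW
Convert: 35.38336 MW * 1000.0 = 35383 kW
P = 35383 kW


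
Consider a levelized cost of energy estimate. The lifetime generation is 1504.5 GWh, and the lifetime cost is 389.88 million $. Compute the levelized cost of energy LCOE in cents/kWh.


LCOE = C_tot / E_tot * 100
LCOE = 389.88 / 1504.5 * 100
LCOE = 25.914 cents/kWh


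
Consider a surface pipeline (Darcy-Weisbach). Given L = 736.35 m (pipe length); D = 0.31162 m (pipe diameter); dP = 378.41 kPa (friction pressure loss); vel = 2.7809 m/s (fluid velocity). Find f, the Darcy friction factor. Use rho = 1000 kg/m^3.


f = dP*1000 / ((L/D)*(rho*vel^2/2))
f = 378.41*1000 / ((736.35/0.31162)*(1000*2.7809^2/2))
f = 0.041415


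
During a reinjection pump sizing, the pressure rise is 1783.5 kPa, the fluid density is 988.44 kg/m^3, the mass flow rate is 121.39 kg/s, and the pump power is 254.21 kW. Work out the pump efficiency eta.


eta = mdot * dP / (rho * P_pump)
eta = 121.39 * 1783.5 / (988.44 * 254.21)
eta = 0.86161


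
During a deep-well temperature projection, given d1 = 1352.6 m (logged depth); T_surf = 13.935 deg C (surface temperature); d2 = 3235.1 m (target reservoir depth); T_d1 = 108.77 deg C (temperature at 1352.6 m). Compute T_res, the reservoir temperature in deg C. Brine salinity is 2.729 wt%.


Step 1: grad = (T_d1 - T_surf)/d1 * 1000 = (108.77 - 13.935)/1352.6 * 1000 = 70.11312 deg C/km
Step 2: T_res = T_surf + grad*d2/1000 = 13.935 + 70.11312*3235.1/1000 = 240.76 deg C
T_res = 240.76 deg C


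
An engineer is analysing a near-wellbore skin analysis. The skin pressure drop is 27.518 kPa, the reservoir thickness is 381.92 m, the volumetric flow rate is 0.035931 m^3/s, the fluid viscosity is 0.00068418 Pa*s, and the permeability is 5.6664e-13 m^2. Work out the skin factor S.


S = dP_s * 1000 * 2*pi*k*hr / (q*mu)
S = 27.518 * 1000 * 2*pi*5.6664e-13*381.92 / (0.035931*0.00068418)
S = 1.5221


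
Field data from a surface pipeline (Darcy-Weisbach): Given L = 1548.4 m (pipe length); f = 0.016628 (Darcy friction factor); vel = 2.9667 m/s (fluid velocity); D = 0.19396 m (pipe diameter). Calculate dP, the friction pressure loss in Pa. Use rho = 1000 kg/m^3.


dP = f * (L/D) * (rho*vel^2/2) / 1000
dP = 0.016628 * (1548.4/0.19396) * (1000*2.9667^2/2) / 1000
dP = 584.1552 kPa
Convert: 584.1552 kPa * 1000.0 = 5.8416e+05 Pa
dP = 5.8416e+05 Pa


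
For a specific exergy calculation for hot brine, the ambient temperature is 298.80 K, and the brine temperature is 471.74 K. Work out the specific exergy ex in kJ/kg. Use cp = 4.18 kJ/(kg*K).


ex = cp * ((T_b - T_0) - T_0 * ln(T_b/T_0))
ex = 4.18 * ((471.74 - 298.80) - 298.80 * ln(471.74/298.80))
ex = 152.54 kJ/kg


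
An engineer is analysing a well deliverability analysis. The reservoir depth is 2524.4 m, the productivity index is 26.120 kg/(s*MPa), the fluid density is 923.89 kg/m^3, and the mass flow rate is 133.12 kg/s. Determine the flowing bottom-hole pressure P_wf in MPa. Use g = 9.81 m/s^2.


Step 1: P_i = rho*g*h/1e6 = 923.89*9.81*2524.4/1e6 = 22.87955 MPa
Step 2: P_wf = P_i - mdot/PI = 22.87955 - 133.12/26.12 = 17.783 MPa
P_wf = 17.783 MPa


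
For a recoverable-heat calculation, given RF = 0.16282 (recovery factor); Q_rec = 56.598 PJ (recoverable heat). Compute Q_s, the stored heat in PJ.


Q_s = Q_rec / RF
Q_s = 56.598 / 0.16282
Q_s = 347.61 PJ


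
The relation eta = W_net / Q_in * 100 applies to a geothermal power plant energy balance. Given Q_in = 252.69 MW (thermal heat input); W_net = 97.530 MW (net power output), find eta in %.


eta = W_net / Q_in * 100
eta = 97.530 / 252.69 * 100
eta = 38.597 %


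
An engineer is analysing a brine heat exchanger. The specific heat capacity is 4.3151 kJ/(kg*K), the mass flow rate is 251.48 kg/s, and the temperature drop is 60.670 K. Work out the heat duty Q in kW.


Q = mdot * cp * dT / 1000
Q = 251.48 * 4.3151 * 60.670 / 1000
Q = 65.83674 MW
Convert: 65.83674 MW * 1000.0 = 65837 kW
Q = 65837 kW


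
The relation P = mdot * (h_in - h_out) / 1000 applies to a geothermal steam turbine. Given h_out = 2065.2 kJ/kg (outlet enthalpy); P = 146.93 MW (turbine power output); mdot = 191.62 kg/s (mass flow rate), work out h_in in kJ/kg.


h_in = h_out + P * 1000 / mdot
h_in = 2065.2 + 146.93 * 1000 / 191.62
h_in = 2832.0 kJ/kg


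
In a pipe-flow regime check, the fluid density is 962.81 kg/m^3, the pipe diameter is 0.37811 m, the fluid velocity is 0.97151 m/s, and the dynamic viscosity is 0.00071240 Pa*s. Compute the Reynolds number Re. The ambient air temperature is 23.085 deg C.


Re = rho * vel * D / mu
Re = 962.81 * 0.97151 * 0.37811 / 0.00071240
Re = 4.9646e+05


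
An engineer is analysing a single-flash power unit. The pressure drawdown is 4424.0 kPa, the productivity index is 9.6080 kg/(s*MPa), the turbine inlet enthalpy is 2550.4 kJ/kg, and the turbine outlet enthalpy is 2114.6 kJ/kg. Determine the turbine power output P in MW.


Step 1: mdot = PI * dP / 1000 = 9.608 * 4424.0 / 1000 = 42.50579 kg/s
Step 2: P = mdot*(h_in - h_out)/1000 = 42.50579*(2550.4 - 2114.6)/1000 = 18.524 MW
P = 18.524 MW


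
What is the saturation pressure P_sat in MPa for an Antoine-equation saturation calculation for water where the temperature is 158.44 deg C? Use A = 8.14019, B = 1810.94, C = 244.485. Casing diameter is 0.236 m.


P_sat = 10^(A - B/(C + T)) / 760 * 0.101325
P_sat = 10^(8.14019 - 1810.94/(244.485 + 158.44)) / 760 * 0.101325
P_sat = 0.58967 MPa


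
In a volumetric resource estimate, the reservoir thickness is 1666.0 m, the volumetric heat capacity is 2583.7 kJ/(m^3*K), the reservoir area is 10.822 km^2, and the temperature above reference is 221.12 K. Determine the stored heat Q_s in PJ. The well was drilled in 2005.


Step 1: Vr = A*1e6*hr = 10.822*1e6*1666.0 = 1.802945e+10 m^3
Step 2: Q_s = Vr*rhoc*dT/1e12 = 1.802945e+10*2583.7*221.12/1e12 = 10300 PJ
Q_s = 10300 PJ


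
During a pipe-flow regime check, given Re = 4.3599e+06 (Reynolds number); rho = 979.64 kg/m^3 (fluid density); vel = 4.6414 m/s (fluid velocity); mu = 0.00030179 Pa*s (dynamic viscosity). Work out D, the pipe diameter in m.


D = Re * mu / (rho * vel)
D = 4.3599e+06 * 0.00030179 / (979.64 * 4.6414)
D = 0.28938 m


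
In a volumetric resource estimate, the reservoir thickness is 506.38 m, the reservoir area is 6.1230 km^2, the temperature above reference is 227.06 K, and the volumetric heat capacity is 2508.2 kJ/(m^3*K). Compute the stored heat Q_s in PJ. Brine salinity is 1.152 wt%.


Step 1: Vr = A*1e6*hr = 6.123*1e6*506.38 = 3.100565e+09 m^3
Step 2: Q_s = Vr*rhoc*dT/1e12 = 3.100565e+09*2508.2*227.06/1e12 = 1765.8 PJ
Q_s = 1765.8 PJ


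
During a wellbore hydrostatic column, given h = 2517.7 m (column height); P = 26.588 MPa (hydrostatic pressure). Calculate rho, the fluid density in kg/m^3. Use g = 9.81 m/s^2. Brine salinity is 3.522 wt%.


rho = P * 1e6 / (g * h)
rho = 26.588 * 1e6 / (9.81 * 2517.7)
rho = 1076.5 kg/m^3


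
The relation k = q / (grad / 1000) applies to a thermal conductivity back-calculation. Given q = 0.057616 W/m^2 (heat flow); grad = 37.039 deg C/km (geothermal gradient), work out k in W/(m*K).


k = q / (grad / 1000)
k = 0.057616 / (37.039 / 1000)
k = 1.5555 W/(m*K)


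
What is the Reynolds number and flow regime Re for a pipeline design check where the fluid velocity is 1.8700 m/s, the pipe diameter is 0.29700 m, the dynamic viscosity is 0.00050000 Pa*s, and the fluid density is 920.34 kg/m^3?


Step 1: Re = rho*vel*D/mu = 920.34*1.87*0.297/0.0005 = 1.0223e+06
Step 2: Re = 1.0223e+06 > 4000, so flow is turbulent.
Re = 1.0223e+06 (turbulent)


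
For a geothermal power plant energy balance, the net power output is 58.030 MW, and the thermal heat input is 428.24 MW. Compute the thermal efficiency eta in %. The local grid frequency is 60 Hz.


eta = W_net / Q_in * 100
eta = 58.030 / 428.24 * 100
eta = 13.551 %


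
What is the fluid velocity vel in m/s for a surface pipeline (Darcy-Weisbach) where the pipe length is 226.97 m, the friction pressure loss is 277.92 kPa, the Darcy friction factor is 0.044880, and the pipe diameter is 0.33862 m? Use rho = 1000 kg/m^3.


vel = sqrt(dP*1000*2*D / (f*L*rho))
vel = sqrt(277.92*1000*2*0.33862 / (0.044880*226.97*1000))
vel = 4.2985 m/s


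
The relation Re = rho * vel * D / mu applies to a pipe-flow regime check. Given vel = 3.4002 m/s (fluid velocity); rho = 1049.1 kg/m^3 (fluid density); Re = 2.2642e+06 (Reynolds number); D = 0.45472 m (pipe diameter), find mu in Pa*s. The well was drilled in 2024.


mu = rho * vel * D / Re
mu = 1049.1 * 3.4002 * 0.45472 / 2.2642e+06
mu = 0.00071639 Pa*s


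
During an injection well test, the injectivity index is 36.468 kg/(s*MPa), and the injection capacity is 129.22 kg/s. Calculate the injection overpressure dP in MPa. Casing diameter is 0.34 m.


dP = mdot * 1000 / II
dP = 129.22 * 1000 / 36.468
dP = 3543.380 kPa
Convert: 3543.380 kPa * 0.001 = 3.5434 MPa
dP = 3.5434 MPa


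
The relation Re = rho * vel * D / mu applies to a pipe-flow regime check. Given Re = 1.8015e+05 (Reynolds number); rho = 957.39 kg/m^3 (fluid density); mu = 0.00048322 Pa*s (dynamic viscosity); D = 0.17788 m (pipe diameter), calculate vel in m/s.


vel = Re * mu / (rho * D)
vel = 1.8015e+05 * 0.00048322 / (957.39 * 0.17788)
vel = 0.51117 m/s


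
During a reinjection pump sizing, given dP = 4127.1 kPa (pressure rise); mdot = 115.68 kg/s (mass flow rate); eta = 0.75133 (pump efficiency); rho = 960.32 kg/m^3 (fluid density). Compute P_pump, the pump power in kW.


P_pump = mdot * dP / (rho * eta)
P_pump = 115.68 * 4127.1 / (960.32 * 0.75133)
P_pump = 661.69 kW


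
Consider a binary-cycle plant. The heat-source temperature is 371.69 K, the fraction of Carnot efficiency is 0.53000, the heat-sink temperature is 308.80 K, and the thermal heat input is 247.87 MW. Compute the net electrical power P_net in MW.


Step 1: eta = (1 - Tc/Th)*f = (1 - 308.8/371.69)*0.53 = 0.08967607
Step 2: P_net = eta * Q_in = 0.08967607 * 247.87 = 22.228 MW
P_net = 22.228 MW


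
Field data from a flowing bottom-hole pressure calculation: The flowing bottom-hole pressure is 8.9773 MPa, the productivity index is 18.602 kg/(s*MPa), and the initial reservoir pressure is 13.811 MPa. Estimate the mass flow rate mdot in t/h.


mdot = (P_i - P_wf) * PI
mdot = (13.811 - 8.9773) * 18.602
mdot = 89.91649 kg/s
Convert: 89.91649 kg/s * 3.6 = 323.70 t/h
mdot = 323.70 t/h


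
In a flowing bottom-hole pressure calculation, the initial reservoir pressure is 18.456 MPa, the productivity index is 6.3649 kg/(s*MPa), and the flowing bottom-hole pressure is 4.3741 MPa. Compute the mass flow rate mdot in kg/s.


mdot = (P_i - P_wf) * PI
mdot = (18.456 - 4.3741) * 6.3649
mdot = 89.630 kg/s


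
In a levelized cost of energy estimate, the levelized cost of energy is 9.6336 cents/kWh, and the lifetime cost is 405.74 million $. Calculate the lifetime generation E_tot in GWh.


E_tot = C_tot / LCOE * 100
E_tot = 405.74 / 9.6336 * 100
E_tot = 4211.7 GWh


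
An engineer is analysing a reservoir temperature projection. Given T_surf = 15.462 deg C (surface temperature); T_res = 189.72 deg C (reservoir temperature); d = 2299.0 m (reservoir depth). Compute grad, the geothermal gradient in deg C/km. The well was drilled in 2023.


grad = (T_res - T_surf) / d * 1000
grad = (189.72 - 15.462) / 2299.0 * 1000
grad = 75.797 deg C/km


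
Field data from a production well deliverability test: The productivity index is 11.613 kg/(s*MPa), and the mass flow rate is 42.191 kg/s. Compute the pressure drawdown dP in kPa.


dP = mdot * 1000 / PI
dP = 42.191 * 1000 / 11.613
dP = 3633.1 kPa


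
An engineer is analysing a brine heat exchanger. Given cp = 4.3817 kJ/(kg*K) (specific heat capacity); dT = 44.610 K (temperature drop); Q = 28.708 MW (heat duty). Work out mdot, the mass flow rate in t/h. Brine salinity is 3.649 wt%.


mdot = Q * 1000 / (cp * dT)
mdot = 28.708 * 1000 / (4.3817 * 44.610)
mdot = 146.8683 kg/s
Convert: 146.8683 kg/s * 3.6 = 528.73 t/h
mdot = 528.73 t/h


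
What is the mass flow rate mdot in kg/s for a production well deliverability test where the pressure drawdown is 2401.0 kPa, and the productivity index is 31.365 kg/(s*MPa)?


mdot = PI * dP / 1000
mdot = 31.365 * 2401.0 / 1000
mdot = 75.307 kg/s


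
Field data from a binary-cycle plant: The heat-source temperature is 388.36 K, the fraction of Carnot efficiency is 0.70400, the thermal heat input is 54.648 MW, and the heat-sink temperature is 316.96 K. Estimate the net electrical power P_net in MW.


Step 1: eta = (1 - Tc/Th)*f = (1 - 316.96/388.36)*0.704 = 0.1294304
Step 2: P_net = eta * Q_in = 0.1294304 * 54.648 = 7.0731 MW
P_net = 7.0731 MW


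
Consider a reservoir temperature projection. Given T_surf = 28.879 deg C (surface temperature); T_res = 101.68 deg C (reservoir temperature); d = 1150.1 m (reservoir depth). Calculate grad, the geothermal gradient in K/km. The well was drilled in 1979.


grad = (T_res - T_surf) / d * 1000
grad = (101.68 - 28.879) / 1150.1 * 1000
grad = 63.29971 deg C/km
Convert: 63.29971 deg C/km * 1.0 = 63.300 K/km
grad = 63.300 K/km


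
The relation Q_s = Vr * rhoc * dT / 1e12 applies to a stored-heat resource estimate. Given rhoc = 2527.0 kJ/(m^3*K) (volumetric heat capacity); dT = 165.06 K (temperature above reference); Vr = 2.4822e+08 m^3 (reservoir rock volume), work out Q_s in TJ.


Q_s = Vr * rhoc * dT / 1e12
Q_s = 2.4822e+08 * 2527.0 * 165.06 / 1e12
Q_s = 103.5342 PJ
Convert: 103.5342 PJ * 1000.0 = 1.0353e+05 TJ
Q_s = 1.0353e+05 TJ


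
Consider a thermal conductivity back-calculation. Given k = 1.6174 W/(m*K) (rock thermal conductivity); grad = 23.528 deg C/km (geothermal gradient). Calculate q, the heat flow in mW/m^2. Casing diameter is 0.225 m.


q = k * grad / 1000
q = 1.6174 * 23.528 / 1000
q = 0.03805419 W/m^2
Convert: 0.03805419 W/m^2 * 1000.0 = 38.054 mW/m^2
q = 38.054 mW/m^2


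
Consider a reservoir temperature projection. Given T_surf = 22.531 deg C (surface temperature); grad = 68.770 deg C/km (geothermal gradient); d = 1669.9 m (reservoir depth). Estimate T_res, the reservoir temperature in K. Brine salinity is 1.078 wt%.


T_res = T_surf + grad * d / 1000
T_res = 22.531 + 68.770 * 1669.9 / 1000
T_res = 137.3700 deg C
Convert to K: 137.3700 + 273.15 = 410.52 K
T_res = 410.52 K


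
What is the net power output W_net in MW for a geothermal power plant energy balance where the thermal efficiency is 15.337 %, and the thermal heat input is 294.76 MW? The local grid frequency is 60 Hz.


W_net = eta / 100 * Q_in
W_net = 15.337 / 100 * 294.76
W_net = 45.207 MW


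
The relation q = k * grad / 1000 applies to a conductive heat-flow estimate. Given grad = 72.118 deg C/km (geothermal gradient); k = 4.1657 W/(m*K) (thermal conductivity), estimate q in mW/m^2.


q = k * grad / 1000
q = 4.1657 * 72.118 / 1000
q = 0.3004220 W/m^2
Convert: 0.3004220 W/m^2 * 1000.0 = 300.42 mW/m^2
q = 300.42 mW/m^2


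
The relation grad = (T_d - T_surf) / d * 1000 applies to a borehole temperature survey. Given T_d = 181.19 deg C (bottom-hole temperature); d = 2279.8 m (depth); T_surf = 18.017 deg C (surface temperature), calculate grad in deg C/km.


grad = (T_d - T_surf) / d * 1000
grad = (181.19 - 18.017) / 2279.8 * 1000
grad = 71.573 deg C/km


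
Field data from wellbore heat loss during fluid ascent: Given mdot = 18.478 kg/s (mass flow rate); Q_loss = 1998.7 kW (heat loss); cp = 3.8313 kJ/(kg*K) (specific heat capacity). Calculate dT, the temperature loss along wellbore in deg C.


dT = Q_loss / (mdot * cp)
dT = 1998.7 / (18.478 * 3.8313)
dT = 28.23231 K
Convert (temperature difference, 1 K = 1 deg C): 28.23231 K = 28.23231 deg C
dT = 28.232 deg C


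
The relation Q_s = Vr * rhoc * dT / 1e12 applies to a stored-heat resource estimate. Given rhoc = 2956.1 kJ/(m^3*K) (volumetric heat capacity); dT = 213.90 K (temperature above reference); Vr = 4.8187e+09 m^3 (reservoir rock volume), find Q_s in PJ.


Q_s = Vr * rhoc * dT / 1e12
Q_s = 4.8187e+09 * 2956.1 * 213.90 / 1e12
Q_s = 3046.9 PJ


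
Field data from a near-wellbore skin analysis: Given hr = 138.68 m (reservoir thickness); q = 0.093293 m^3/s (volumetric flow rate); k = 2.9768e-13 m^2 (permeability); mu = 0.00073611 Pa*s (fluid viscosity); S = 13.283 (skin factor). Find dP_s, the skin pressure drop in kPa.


dP_s = S * q * mu / (2*pi*k*hr) / 1000
dP_s = 13.283 * 0.093293 * 0.00073611 / (2*pi*2.9768e-13*138.68) / 1000
dP_s = 3516.8 kPa


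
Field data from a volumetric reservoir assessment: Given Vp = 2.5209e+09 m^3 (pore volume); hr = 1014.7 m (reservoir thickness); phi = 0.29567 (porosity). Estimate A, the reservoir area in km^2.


A = Vp / (1e6 * hr * phi)
A = 2.5209e+09 / (1e6 * 1014.7 * 0.29567)
A = 8.4025 km^2


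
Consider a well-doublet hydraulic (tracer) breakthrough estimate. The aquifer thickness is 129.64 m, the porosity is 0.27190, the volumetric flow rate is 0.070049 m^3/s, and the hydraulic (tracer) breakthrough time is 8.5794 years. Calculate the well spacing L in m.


L = sqrt(t_bt*365.25*86400*3*Qv / (pi*hr*phi))
L = sqrt(8.5794*365.25*86400*3*0.070049 / (pi*129.64*0.27190))
L = 716.79 m


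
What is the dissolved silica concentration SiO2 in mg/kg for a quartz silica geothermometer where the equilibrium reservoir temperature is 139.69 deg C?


SiO2 = 10^(5.19 - 1309/(T_eq + 273.15))
SiO2 = 10^(5.19 - 1309/(139.69 + 273.15))
SiO2 = 104.54 mg/kg


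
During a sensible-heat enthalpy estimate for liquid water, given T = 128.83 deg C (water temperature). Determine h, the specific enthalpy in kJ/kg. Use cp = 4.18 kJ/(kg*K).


h = cp * T
h = 4.18 * 128.83
h = 538.51 kJ/kg


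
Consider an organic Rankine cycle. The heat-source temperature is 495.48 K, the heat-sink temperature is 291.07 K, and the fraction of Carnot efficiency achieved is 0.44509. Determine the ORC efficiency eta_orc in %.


eta_orc = (1 - Tc/Th) * f * 100
eta_orc = (1 - 291.07/495.48) * 0.44509 * 100
eta_orc = 18.362 %


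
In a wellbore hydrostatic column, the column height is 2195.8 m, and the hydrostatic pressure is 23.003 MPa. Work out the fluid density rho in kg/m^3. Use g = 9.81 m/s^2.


rho = P * 1e6 / (g * h)
rho = 23.003 * 1e6 / (9.81 * 2195.8)
rho = 1067.9 kg/m^3


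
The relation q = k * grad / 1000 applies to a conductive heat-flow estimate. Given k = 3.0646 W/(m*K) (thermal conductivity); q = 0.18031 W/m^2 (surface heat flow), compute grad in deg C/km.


grad = q * 1000 / k
grad = 0.18031 * 1000 / 3.0646
grad = 58.836 deg C/km


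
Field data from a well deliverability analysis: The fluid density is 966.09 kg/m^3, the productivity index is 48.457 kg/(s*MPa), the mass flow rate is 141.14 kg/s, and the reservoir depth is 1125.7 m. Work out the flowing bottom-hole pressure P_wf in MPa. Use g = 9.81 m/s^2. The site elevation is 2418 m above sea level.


Step 1: P_i = rho*g*h/1e6 = 966.09*9.81*1125.7/1e6 = 10.66864 MPa
Step 2: P_wf = P_i - mdot/PI = 10.66864 - 141.14/48.457 = 7.7560 MPa
P_wf = 7.7560 MPa


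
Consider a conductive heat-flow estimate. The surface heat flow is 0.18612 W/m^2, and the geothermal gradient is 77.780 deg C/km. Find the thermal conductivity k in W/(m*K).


k = q * 1000 / grad
k = 0.18612 * 1000 / 77.780
k = 2.3929 W/(m*K)


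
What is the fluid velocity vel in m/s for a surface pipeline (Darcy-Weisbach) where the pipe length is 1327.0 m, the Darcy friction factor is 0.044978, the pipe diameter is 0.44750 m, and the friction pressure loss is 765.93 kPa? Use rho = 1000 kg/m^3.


vel = sqrt(dP*1000*2*D / (f*L*rho))
vel = sqrt(765.93*1000*2*0.44750 / (0.044978*1327.0*1000))
vel = 3.3890 m/s


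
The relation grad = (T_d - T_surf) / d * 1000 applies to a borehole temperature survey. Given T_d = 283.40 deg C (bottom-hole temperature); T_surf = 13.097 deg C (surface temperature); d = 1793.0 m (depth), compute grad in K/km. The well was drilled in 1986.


grad = (T_d - T_surf) / d * 1000
grad = (283.40 - 13.097) / 1793.0 * 1000
grad = 150.7546 deg C/km
Convert: 150.7546 deg C/km * 1.0 = 150.75 K/km
grad = 150.75 K/km
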